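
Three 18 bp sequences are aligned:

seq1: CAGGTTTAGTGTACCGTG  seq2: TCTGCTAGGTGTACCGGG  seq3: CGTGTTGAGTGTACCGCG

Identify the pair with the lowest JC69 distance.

seq1–seq2: 7/18 differ, p = 0.389, d = 0.548.
seq1–seq3: 4/18 differ, p = 0.222, d = 0.264.
seq2–seq3: 6/18 differ, p = 0.333, d = 0.441.
The smallest distance is between seq1 and seq3.

seq1 and seq3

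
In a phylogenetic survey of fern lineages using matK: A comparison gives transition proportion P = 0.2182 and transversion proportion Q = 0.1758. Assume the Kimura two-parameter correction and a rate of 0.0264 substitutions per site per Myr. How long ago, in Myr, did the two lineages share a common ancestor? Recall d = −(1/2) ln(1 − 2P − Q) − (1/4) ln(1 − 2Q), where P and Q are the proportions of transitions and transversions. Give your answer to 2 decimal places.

11.02

Under the Kimura two-parameter model, d = −½ ln(1 − 2P − Q) − ¼ ln(1 − 2Q).
1 − 2P − Q = 0.3878, giving −½ ln(0.3878) = 0.473633.
1 − 2Q = 0.6484, giving −¼ ln(0.6484) = 0.108312.
d = 0.473633 + 0.108312 = 0.581945.
Under a molecular clock d = 2μt, so t = d/(2μ) = 0.581945 / (2 × 0.0264) = 11.02 Myr.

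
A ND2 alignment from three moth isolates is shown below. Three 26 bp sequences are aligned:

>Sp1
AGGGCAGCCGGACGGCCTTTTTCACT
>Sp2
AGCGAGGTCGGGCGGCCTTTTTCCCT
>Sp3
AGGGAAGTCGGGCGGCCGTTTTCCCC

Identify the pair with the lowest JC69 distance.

Sp2 and Sp3

Sp1–Sp2: 6/26 differ, p = 0.231, d = 0.276.
Sp1–Sp3: 6/26 differ, p = 0.231, d = 0.276.
Sp2–Sp3: 4/26 differ, p = 0.154, d = 0.172.
The smallest distance is between Sp2 and Sp3.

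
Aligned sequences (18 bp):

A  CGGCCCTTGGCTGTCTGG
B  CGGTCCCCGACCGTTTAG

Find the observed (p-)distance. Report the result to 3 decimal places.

0.389

The sequences differ at 7 of 18 positions (sites 4, 7, 8, 10, 12, 15, 17).
p = 7/18 = 0.388888… ≈ 0.389 (to 3 d.p.).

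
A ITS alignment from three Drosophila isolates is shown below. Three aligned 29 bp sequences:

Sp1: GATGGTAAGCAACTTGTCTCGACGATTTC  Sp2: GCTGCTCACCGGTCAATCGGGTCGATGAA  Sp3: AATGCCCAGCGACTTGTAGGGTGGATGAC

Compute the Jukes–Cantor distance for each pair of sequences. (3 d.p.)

Sp1–Sp2: 16/29 sites differ → p ≈ 0.551724, d = −0.75 ln(1 − 0.735632) = 0.997810 ≈ 0.998.
Sp1–Sp3: 12/29 sites differ → p ≈ 0.413793, d = −0.75 ln(1 − 0.551724) = 0.601760 ≈ 0.602.
Sp2–Sp3: 12/29 sites differ → p ≈ 0.413793, d = −0.75 ln(1 − 0.551724) = 0.601760 ≈ 0.602.

d(Sp1,Sp2) = 0.998, d(Sp1,Sp3) = 0.602, d(Sp2,Sp3) = 0.602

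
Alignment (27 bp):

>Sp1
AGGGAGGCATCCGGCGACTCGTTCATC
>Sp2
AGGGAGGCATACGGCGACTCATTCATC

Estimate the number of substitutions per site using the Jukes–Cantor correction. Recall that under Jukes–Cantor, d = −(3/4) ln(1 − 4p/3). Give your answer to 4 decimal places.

The sequences differ at 2 of 27 sites (11, 21), so p = 2/27 ≈ 0.074074.
d = −(3/4) ln(1 − 4p/3) = −0.75 ln(1 − 0.098765) = −0.75 ln(0.901235)
  = −0.75 × (-0.103989) = 0.077992 substitutions/site.

0.0780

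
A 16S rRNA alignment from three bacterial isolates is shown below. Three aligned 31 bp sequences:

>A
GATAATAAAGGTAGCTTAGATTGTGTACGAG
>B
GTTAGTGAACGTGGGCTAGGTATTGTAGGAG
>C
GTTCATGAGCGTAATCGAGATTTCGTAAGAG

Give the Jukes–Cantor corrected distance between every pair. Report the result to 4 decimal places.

d(A,B) = 0.4806, d(A,C) = 0.5445, d(B,C) = 0.4806

A–B: 11/31 sites differ → p ≈ 0.354839, d = −0.75 ln(1 − 0.473119) = 0.480585 ≈ 0.4806.
A–C: 12/31 sites differ → p ≈ 0.387097, d = −0.75 ln(1 − 0.516129) = 0.544453 ≈ 0.5445.
B–C: 11/31 sites differ → p ≈ 0.354839, d = −0.75 ln(1 − 0.473119) = 0.480585 ≈ 0.4806.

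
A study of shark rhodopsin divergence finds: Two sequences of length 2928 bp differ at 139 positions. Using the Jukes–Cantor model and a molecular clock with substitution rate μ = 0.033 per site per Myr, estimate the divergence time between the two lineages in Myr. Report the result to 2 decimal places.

p = 139/2928 ≈ 0.047473.
d = −(3/4) ln(1 − 4p/3) = −0.75 ln(1 − 0.063297) = −0.75 ln(0.936703)
  = −0.75 × (-0.065389) = 0.049042 substitutions/site.
Under a molecular clock d = 2μt, so t = d/(2μ) = 0.049042 / (2 × 0.033) = 0.74 Myr.

0.74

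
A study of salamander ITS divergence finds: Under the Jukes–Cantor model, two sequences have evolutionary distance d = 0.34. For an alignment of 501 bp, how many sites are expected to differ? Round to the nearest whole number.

137

Invert JC69: p = (3/4)(1 − e^(−4d/3)) = 0.75 × (1 − e^(-0.453333)) = 0.75 × (1 − 0.635506) = 0.273371.
Expected differing sites = pL ≈ 0.273371 × 501 = 136.958871 ≈ 137.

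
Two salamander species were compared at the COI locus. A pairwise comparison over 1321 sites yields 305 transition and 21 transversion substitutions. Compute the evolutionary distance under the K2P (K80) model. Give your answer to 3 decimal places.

0.333

P = 305/1321 ≈ 0.230886 and Q = 21/1321 ≈ 0.015897.
Under the Kimura two-parameter model, d = −½ ln(1 − 2P − Q) − ¼ ln(1 − 2Q).
1 − 2P − Q = 0.522331, giving −½ ln(0.522331) = 0.324727.
1 − 2Q = 0.968206, giving −¼ ln(0.968206) = 0.008078.
d = 0.324727 + 0.008078 = 0.332805.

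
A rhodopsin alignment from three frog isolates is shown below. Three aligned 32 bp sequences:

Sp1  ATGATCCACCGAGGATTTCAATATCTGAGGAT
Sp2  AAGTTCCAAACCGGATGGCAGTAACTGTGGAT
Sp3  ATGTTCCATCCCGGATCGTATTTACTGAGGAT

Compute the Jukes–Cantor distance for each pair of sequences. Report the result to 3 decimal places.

d(Sp1,Sp2) = 0.460, d(Sp1,Sp3) = 0.404, d(Sp2,Sp3) = 0.304

Sp1–Sp2: 11/32 sites differ → p = 0.34375, d = −0.75 ln(1 − 0.458333) = 0.459828 ≈ 0.460.
Sp1–Sp3: 10/32 sites differ → p = 0.3125, d = −0.75 ln(1 − 0.416667) = 0.404248 ≈ 0.404.
Sp2–Sp3: 8/32 sites differ → p = 0.25, d = −0.75 ln(1 − 0.333333) = 0.304098 ≈ 0.304.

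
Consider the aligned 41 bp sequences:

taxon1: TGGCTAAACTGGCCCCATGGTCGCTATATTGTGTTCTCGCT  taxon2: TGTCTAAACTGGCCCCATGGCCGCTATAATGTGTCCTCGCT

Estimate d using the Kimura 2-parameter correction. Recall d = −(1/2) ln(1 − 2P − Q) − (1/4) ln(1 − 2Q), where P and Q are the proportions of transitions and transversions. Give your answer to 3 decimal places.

Of 41 sites, 2 differences are transitions and 2 are transversions, so P = 2/41 ≈ 0.04878 and Q = 2/41 ≈ 0.04878.
Under the Kimura two-parameter model, d = −½ ln(1 − 2P − Q) − ¼ ln(1 − 2Q).
1 − 2P − Q = 0.85366, giving −½ ln(0.85366) = 0.079111.
1 − 2Q = 0.90244, giving −¼ ln(0.90244) = 0.025663.
d = 0.079111 + 0.025663 = 0.104774.

0.105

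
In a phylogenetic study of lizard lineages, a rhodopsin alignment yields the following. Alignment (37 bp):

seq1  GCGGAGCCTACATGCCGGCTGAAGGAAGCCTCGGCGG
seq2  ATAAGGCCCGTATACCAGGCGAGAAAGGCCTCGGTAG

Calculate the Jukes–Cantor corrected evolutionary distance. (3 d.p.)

0.784

The sequences differ at 18 of 37 sites, so p = 18/37 ≈ 0.486486.
d = −(3/4) ln(1 − 4p/3) = −0.75 ln(1 − 0.648648) = −0.75 ln(0.351352)
  = −0.75 × (-1.045967) = 0.784475 substitutions/site.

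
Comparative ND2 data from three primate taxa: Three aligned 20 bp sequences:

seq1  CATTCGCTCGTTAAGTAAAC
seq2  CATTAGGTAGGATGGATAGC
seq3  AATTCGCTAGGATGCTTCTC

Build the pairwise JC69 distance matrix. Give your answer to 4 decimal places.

seq1–seq2: 10/20 sites differ → p = 0.5, d = −0.75 ln(1 − 0.666667) = 0.823960 ≈ 0.8240.
seq1–seq3: 10/20 sites differ → p = 0.5, d = −0.75 ln(1 − 0.666667) = 0.823960 ≈ 0.8240.
seq2–seq3: 7/20 sites differ → p = 0.35, d = −0.75 ln(1 − 0.466667) = 0.471457 ≈ 0.4715.

d(seq1,seq2) = 0.8240, d(seq1,seq3) = 0.8240, d(seq2,seq3) = 0.4715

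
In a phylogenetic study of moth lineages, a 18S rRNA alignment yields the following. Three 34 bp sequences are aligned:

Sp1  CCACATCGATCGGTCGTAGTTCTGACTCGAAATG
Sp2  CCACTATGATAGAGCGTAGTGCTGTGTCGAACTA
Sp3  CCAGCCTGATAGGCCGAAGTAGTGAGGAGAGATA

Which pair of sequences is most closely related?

Sp1–Sp2: 11/34 differ, p = 0.324, d = 0.423.
Sp1–Sp3: 14/34 differ, p = 0.412, d = 0.597.
Sp2–Sp3: 13/34 differ, p = 0.382, d = 0.535.
The smallest distance is between Sp1 and Sp2.

Sp1 and Sp2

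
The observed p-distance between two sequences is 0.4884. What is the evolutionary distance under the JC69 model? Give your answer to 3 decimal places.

d = −(3/4) ln(1 − 4p/3) = −0.75 ln(1 − 0.6512) = −0.75 ln(0.3488)
  = −0.75 × (-1.053257) = 0.789943 substitutions/site.

0.790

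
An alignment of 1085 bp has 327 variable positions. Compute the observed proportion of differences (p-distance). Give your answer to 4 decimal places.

p = 327/1085 = 0.301382… ≈ 0.3014 (to 4 d.p.).

0.3014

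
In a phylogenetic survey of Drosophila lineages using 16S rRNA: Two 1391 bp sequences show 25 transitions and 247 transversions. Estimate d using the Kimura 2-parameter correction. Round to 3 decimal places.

P = 25/1391 ≈ 0.017973 and Q = 247/1391 ≈ 0.17757.
Under the Kimura two-parameter model, d = −½ ln(1 − 2P − Q) − ¼ ln(1 − 2Q).
1 − 2P − Q = 0.786484, giving −½ ln(0.786484) = 0.120091.
1 − 2Q = 0.64486, giving −¼ ln(0.64486) = 0.109681.
d = 0.120091 + 0.109681 = 0.229772.

0.230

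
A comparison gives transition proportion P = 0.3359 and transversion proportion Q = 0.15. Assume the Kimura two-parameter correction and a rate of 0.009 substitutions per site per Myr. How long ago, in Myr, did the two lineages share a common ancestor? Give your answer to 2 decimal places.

52.87

Under the Kimura two-parameter model, d = −½ ln(1 − 2P − Q) − ¼ ln(1 − 2Q).
1 − 2P − Q = 0.1782, giving −½ ln(0.1782) = 0.862424.
1 − 2Q = 0.7, giving −¼ ln(0.7) = 0.089169.
d = 0.862424 + 0.089169 = 0.951593.
Under a molecular clock d = 2μt, so t = d/(2μ) = 0.951593 / (2 × 0.009) = 52.87 Myr.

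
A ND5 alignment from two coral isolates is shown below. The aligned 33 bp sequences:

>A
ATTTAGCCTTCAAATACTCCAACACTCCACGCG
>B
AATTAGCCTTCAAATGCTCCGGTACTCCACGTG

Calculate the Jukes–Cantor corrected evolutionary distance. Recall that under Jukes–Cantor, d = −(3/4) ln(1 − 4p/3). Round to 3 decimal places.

The sequences differ at 6 of 33 sites (2, 16, 21, 22, 23, 32), so p = 6/33 ≈ 0.181818.
d = −(3/4) ln(1 − 4p/3) = −0.75 ln(1 − 0.242424) = −0.75 ln(0.757576)
  = −0.75 × (-0.277631) = 0.208223 substitutions/site.

0.208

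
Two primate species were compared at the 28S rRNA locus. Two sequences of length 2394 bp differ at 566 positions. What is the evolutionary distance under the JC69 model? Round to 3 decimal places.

p = 566/2394 ≈ 0.236424.
d = −(3/4) ln(1 − 4p/3) = −0.75 ln(1 − 0.315232) = −0.75 ln(0.684768)
  = −0.75 × (-0.378675) = 0.284006 substitutions/site.

0.284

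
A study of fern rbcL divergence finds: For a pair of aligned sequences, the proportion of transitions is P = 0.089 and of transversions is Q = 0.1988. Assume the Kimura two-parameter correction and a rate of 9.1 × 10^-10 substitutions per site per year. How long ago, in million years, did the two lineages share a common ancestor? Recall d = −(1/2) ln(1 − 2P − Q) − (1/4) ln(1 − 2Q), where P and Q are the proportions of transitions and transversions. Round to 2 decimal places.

199.53

Under the Kimura two-parameter model, d = −½ ln(1 − 2P − Q) − ¼ ln(1 − 2Q).
1 − 2P − Q = 0.6232, giving −½ ln(0.6232) = 0.236444.
1 − 2Q = 0.6024, giving −¼ ln(0.6024) = 0.126708.
d = 0.236444 + 0.126708 = 0.363152.
Under a molecular clock d = 2μt, so t = d/(2μ) = 0.363152 / (2 × 9.1 × 10^-10) = 199.53 million years.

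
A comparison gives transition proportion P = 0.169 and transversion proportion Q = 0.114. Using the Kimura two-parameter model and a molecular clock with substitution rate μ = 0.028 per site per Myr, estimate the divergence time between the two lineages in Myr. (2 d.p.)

6.53

Under the Kimura two-parameter model, d = −½ ln(1 − 2P − Q) − ¼ ln(1 − 2Q).
1 − 2P − Q = 0.548, giving −½ ln(0.548) = 0.300740.
1 − 2Q = 0.772, giving −¼ ln(0.772) = 0.064693.
d = 0.300740 + 0.064693 = 0.365433.
Under a molecular clock d = 2μt, so t = d/(2μ) = 0.365433 / (2 × 0.028) = 6.53 Myr.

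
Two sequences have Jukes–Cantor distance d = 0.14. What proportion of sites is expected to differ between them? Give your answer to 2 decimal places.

p = (3/4)(1 − e^(−4d/3)) = 0.75 × (1 − e^(-0.186667)) = 0.75 × (1 − 0.829720) = 0.127710.

0.13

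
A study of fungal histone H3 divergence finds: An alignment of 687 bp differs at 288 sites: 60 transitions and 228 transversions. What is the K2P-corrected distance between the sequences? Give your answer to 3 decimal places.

P = 60/687 ≈ 0.087336 and Q = 228/687 ≈ 0.331878.
Under the Kimura two-parameter model, d = −½ ln(1 − 2P − Q) − ¼ ln(1 − 2Q).
1 − 2P − Q = 0.49345, giving −½ ln(0.49345) = 0.353167.
1 − 2Q = 0.336244, giving −¼ ln(0.336244) = 0.272480.
d = 0.353167 + 0.272480 = 0.625647.

0.626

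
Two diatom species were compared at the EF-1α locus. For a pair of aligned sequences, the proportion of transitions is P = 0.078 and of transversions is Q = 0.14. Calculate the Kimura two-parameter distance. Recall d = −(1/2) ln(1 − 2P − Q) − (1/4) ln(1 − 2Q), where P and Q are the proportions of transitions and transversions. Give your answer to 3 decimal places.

Under the Kimura two-parameter model, d = −½ ln(1 − 2P − Q) − ¼ ln(1 − 2Q).
1 − 2P − Q = 0.704, giving −½ ln(0.704) = 0.175488.
1 − 2Q = 0.72, giving −¼ ln(0.72) = 0.082126.
d = 0.175488 + 0.082126 = 0.257614.

0.258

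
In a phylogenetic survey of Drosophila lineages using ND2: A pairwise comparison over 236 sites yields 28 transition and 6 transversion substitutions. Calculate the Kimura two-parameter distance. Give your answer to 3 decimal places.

0.165

P = 28/236 ≈ 0.118644 and Q = 6/236 ≈ 0.025424.
Under the Kimura two-parameter model, d = −½ ln(1 − 2P − Q) − ¼ ln(1 − 2Q).
1 − 2P − Q = 0.737288, giving −½ ln(0.737288) = 0.152388.
1 − 2Q = 0.949152, giving −¼ ln(0.949152) = 0.013047.
d = 0.152388 + 0.013047 = 0.165435.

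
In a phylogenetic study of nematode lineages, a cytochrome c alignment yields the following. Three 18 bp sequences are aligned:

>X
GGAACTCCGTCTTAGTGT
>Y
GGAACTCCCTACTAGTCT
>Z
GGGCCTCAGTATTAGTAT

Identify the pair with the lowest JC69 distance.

X and Y

X–Y: 4/18 differ, p = 0.222, d = 0.264.
X–Z: 5/18 differ, p = 0.278, d = 0.347.
Y–Z: 6/18 differ, p = 0.333, d = 0.441.
The smallest distance is between X and Y.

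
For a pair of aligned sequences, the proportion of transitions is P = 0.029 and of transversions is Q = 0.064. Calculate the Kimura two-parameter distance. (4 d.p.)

Under the Kimura two-parameter model, d = −½ ln(1 − 2P − Q) − ¼ ln(1 − 2Q).
1 − 2P − Q = 0.878, giving −½ ln(0.878) = 0.065054.
1 − 2Q = 0.872, giving −¼ ln(0.872) = 0.034241.
d = 0.065054 + 0.034241 = 0.099295.

0.0993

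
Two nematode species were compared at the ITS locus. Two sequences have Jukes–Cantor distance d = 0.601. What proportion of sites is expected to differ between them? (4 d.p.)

0.4135

p = (3/4)(1 − e^(−4d/3)) = 0.75 × (1 − e^(-0.801333)) = 0.75 × (1 − 0.448730) = 0.413453.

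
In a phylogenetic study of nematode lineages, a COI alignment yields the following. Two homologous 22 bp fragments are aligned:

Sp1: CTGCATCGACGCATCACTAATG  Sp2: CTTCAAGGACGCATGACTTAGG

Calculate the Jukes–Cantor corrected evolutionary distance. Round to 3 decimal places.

The sequences differ at 6 of 22 sites (3, 6, 7, 15, 19, 21), so p = 6/22 ≈ 0.272727.
d = −(3/4) ln(1 − 4p/3) = −0.75 ln(1 − 0.363636) = −0.75 ln(0.636364)
  = −0.75 × (-0.451985) = 0.338989 substitutions/site.

0.339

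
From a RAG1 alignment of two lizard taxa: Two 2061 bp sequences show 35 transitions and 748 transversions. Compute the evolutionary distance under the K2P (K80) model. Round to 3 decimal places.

0.576

P = 35/2061 ≈ 0.016982 and Q = 748/2061 ≈ 0.362931.
Under the Kimura two-parameter model, d = −½ ln(1 − 2P − Q) − ¼ ln(1 − 2Q).
1 − 2P − Q = 0.603105, giving −½ ln(0.603105) = 0.252832.
1 − 2Q = 0.274138, giving −¼ ln(0.274138) = 0.323531.
d = 0.252832 + 0.323531 = 0.576363.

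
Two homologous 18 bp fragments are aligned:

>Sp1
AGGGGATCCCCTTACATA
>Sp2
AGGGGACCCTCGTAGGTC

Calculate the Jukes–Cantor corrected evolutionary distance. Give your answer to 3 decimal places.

0.441

The sequences differ at 6 of 18 sites (7, 10, 12, 15, 16, 18), so p = 6/18 ≈ 0.333333.
d = −(3/4) ln(1 − 4p/3) = −0.75 ln(1 − 0.444444) = −0.75 ln(0.555556)
  = −0.75 × (-0.587786) = 0.440840 substitutions/site.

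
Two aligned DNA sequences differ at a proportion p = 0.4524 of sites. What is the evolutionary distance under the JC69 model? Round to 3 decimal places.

0.693

d = −(3/4) ln(1 − 4p/3) = −0.75 ln(1 − 0.6032) = −0.75 ln(0.3968)
  = −0.75 × (-0.924323) = 0.693242 substitutions/site.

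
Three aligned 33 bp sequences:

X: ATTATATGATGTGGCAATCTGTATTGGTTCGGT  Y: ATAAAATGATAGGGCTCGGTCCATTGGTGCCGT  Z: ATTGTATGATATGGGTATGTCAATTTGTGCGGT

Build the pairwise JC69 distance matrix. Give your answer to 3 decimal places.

X–Y: 12/33 sites differ → p ≈ 0.363636, d = −0.75 ln(1 − 0.484848) = 0.497470 ≈ 0.497.
X–Z: 9/33 sites differ → p ≈ 0.272727, d = −0.75 ln(1 − 0.363636) = 0.338988 ≈ 0.339.
Y–Z: 10/33 sites differ → p ≈ 0.30303, d = −0.75 ln(1 − 0.40404) = 0.388186 ≈ 0.388.

d(X,Y) = 0.497, d(X,Z) = 0.339, d(Y,Z) = 0.388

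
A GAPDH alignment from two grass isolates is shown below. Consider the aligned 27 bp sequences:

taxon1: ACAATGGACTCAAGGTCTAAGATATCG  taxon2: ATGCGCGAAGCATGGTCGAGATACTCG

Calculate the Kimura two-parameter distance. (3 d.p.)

0.887

Of 27 sites, 4 differences are transitions and 10 are transversions, so P = 4/27 ≈ 0.148148 and Q = 10/27 ≈ 0.37037.
Under the Kimura two-parameter model, d = −½ ln(1 − 2P − Q) − ¼ ln(1 − 2Q).
1 − 2P − Q = 0.333334, giving −½ ln(0.333334) = 0.549305.
1 − 2Q = 0.25926, giving −¼ ln(0.25926) = 0.337481.
d = 0.549305 + 0.337481 = 0.886786.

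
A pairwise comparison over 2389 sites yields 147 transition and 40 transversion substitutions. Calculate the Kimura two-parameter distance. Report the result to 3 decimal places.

P = 147/2389 ≈ 0.061532 and Q = 40/2389 ≈ 0.016743.
Under the Kimura two-parameter model, d = −½ ln(1 − 2P − Q) − ¼ ln(1 − 2Q).
1 − 2P − Q = 0.860193, giving −½ ln(0.860193) = 0.075299.
1 − 2Q = 0.966514, giving −¼ ln(0.966514) = 0.008515.
d = 0.075299 + 0.008515 = 0.083814.

0.084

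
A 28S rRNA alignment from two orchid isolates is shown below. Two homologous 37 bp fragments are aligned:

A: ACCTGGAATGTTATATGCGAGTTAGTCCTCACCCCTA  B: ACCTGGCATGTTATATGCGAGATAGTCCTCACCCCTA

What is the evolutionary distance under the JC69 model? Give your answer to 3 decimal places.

0.056

The sequences differ at 2 of 37 sites (7, 22), so p = 2/37 ≈ 0.054054.
d = −(3/4) ln(1 − 4p/3) = −0.75 ln(1 − 0.072072) = −0.75 ln(0.927928)
  = −0.75 × (-0.074801) = 0.056101 substitutions/site.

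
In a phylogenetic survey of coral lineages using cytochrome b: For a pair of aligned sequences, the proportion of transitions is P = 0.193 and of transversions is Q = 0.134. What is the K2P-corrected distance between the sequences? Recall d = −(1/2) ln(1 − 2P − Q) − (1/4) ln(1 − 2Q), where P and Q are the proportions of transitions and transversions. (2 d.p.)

0.44

Under the Kimura two-parameter model, d = −½ ln(1 − 2P − Q) − ¼ ln(1 − 2Q).
1 − 2P − Q = 0.48, giving −½ ln(0.48) = 0.366985.
1 − 2Q = 0.732, giving −¼ ln(0.732) = 0.077994.
d = 0.366985 + 0.077994 = 0.444979.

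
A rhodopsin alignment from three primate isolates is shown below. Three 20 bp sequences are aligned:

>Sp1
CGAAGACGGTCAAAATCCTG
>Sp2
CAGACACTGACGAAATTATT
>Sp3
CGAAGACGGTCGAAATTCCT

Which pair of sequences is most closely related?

Sp1 and Sp3

Sp1–Sp2: 9/20 differ, p = 0.450, d = 0.687.
Sp1–Sp3: 4/20 differ, p = 0.200, d = 0.233.
Sp2–Sp3: 7/20 differ, p = 0.350, d = 0.471.
The smallest distance is between Sp1 and Sp3.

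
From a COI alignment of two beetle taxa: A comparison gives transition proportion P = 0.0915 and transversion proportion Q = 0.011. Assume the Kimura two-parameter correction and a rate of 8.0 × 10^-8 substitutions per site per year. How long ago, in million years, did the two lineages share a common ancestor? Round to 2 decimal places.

Under the Kimura two-parameter model, d = −½ ln(1 − 2P − Q) − ¼ ln(1 − 2Q).
1 − 2P − Q = 0.806, giving −½ ln(0.806) = 0.107836.
1 − 2Q = 0.978, giving −¼ ln(0.978) = 0.005561.
d = 0.107836 + 0.005561 = 0.113397.
Under a molecular clock d = 2μt, so t = d/(2μ) = 0.113397 / (2 × 8.0 × 10^-8) = 0.71 million years.

0.71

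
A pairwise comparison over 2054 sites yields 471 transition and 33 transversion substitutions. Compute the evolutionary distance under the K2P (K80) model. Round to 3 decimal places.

P = 471/2054 ≈ 0.229309 and Q = 33/2054 ≈ 0.016066.
Under the Kimura two-parameter model, d = −½ ln(1 − 2P − Q) − ¼ ln(1 − 2Q).
1 − 2P − Q = 0.525316, giving −½ ln(0.525316) = 0.321878.
1 − 2Q = 0.967868, giving −¼ ln(0.967868) = 0.008165.
d = 0.321878 + 0.008165 = 0.330043.

0.330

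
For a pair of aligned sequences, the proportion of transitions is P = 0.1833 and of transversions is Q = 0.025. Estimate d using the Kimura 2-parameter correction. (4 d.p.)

0.2613

Under the Kimura two-parameter model, d = −½ ln(1 − 2P − Q) − ¼ ln(1 − 2Q).
1 − 2P − Q = 0.6084, giving −½ ln(0.6084) = 0.248461.
1 − 2Q = 0.95, giving −¼ ln(0.95) = 0.012823.
d = 0.248461 + 0.012823 = 0.261284.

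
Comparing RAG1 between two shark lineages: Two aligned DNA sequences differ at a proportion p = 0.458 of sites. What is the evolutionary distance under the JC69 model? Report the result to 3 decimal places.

d = −(3/4) ln(1 − 4p/3) = −0.75 ln(1 − 0.610667) = −0.75 ln(0.389333)
  = −0.75 × (-0.943320) = 0.707490 substitutions/site.

0.707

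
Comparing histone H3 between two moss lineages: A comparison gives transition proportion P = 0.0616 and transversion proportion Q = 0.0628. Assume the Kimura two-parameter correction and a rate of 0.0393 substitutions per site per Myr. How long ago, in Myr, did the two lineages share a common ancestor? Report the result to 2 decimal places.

1.74

Under the Kimura two-parameter model, d = −½ ln(1 − 2P − Q) − ¼ ln(1 − 2Q).
1 − 2P − Q = 0.814, giving −½ ln(0.814) = 0.102897.
1 − 2Q = 0.8744, giving −¼ ln(0.8744) = 0.033554.
d = 0.102897 + 0.033554 = 0.136451.
Under a molecular clock d = 2μt, so t = d/(2μ) = 0.136451 / (2 × 0.0393) = 1.74 Myr.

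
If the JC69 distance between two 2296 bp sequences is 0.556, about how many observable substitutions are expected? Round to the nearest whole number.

Invert JC69: p = (3/4)(1 − e^(−4d/3)) = 0.75 × (1 − e^(-0.741333)) = 0.75 × (1 − 0.476478) = 0.392642.
Expected differing sites = pL ≈ 0.392642 × 2296 = 901.506032 ≈ 902.

902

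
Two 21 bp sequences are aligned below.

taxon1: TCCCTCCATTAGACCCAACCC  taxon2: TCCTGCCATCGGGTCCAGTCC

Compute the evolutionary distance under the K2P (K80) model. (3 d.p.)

0.651

Of 21 sites, 7 differences are transitions and 1 are transversions, so P = 7/21 ≈ 0.333333 and Q = 1/21 ≈ 0.047619.
Under the Kimura two-parameter model, d = −½ ln(1 − 2P − Q) − ¼ ln(1 − 2Q).
1 − 2P − Q = 0.285715, giving −½ ln(0.285715) = 0.626380.
1 − 2Q = 0.904762, giving −¼ ln(0.904762) = 0.025021.
d = 0.626380 + 0.025021 = 0.651401.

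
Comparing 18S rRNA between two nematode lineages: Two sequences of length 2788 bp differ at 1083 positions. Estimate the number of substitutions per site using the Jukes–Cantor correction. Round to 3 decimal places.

0.547

p = 1083/2788 ≈ 0.388451.
d = −(3/4) ln(1 − 4p/3) = −0.75 ln(1 − 0.517935) = −0.75 ln(0.482065)
  = −0.75 × (-0.729676) = 0.547257 substitutions/site.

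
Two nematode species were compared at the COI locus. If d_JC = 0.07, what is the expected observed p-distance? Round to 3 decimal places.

0.067

p = (3/4)(1 − e^(−4d/3)) = 0.75 × (1 − e^(-0.093333)) = 0.75 × (1 − 0.910890) = 0.066833.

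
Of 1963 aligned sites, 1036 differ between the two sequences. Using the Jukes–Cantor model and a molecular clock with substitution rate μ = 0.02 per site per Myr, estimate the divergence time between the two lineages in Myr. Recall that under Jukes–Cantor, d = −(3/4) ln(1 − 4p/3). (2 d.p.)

p = 1036/1963 ≈ 0.527764.
d = −(3/4) ln(1 − 4p/3) = −0.75 ln(1 − 0.703685) = −0.75 ln(0.296315)
  = −0.75 × (-1.216332) = 0.912249 substitutions/site.
Under a molecular clock d = 2μt, so t = d/(2μ) = 0.912249 / (2 × 0.02) = 22.81 Myr.

22.81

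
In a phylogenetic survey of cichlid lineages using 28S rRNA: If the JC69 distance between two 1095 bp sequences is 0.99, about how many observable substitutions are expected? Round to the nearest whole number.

602

Invert JC69: p = (3/4)(1 − e^(−4d/3)) = 0.75 × (1 − e^(-1.32)) = 0.75 × (1 − 0.267135) = 0.549649.
Expected differing sites = pL ≈ 0.549649 × 1095 = 601.865655 ≈ 602.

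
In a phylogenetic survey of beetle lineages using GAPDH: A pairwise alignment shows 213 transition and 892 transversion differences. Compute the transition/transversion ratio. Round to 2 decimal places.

0.24

R = 213/892 = 0.238789… ≈ 0.24 (to 2 d.p.).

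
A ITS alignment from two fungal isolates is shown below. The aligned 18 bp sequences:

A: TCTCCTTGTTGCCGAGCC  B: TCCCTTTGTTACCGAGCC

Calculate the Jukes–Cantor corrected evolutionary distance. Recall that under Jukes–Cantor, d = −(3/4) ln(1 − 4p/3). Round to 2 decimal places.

The sequences differ at 3 of 18 sites (3, 5, 11), so p = 3/18 ≈ 0.166667.
d = −(3/4) ln(1 − 4p/3) = −0.75 ln(1 − 0.222223) = −0.75 ln(0.777777)
  = −0.75 × (-0.251315) = 0.188486 substitutions/site.

0.19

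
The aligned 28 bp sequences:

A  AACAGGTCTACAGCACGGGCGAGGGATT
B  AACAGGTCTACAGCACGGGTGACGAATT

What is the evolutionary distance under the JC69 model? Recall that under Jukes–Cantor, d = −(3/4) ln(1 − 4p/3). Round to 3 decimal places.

0.116

The sequences differ at 3 of 28 sites (20, 23, 25), so p = 3/28 ≈ 0.107143.
d = −(3/4) ln(1 − 4p/3) = −0.75 ln(1 − 0.142857) = −0.75 ln(0.857143)
  = −0.75 × (-0.154151) = 0.115613 substitutions/site.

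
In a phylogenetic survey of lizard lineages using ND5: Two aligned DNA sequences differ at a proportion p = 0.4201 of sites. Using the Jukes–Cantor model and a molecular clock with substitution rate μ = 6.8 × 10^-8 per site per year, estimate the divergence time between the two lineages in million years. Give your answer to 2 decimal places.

4.53

d = −(3/4) ln(1 − 4p/3) = −0.75 ln(1 − 0.560133) = −0.75 ln(0.439867)
  = −0.75 × (-0.821283) = 0.615962 substitutions/site.
Under a molecular clock d = 2μt, so t = d/(2μ) = 0.615962 / (2 × 6.8 × 10^-8) = 4.53 million years.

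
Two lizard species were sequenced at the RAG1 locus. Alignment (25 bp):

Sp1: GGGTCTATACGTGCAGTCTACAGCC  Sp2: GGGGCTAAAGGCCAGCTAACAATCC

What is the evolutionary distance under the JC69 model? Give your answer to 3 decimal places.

0.886

The sequences differ at 13 of 25 sites, so p = 13/25 = 0.52.
d = −(3/4) ln(1 − 4p/3) = −0.75 ln(1 − 0.693333) = −0.75 ln(0.306667)
  = −0.75 × (-1.181993) = 0.886495 substitutions/site.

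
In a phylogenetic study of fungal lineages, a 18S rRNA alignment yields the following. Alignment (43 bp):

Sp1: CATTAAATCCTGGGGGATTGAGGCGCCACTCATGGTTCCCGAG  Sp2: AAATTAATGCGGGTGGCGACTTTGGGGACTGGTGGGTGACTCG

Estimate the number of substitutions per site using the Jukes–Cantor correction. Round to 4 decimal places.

The sequences differ at 23 of 43 sites, so p = 23/43 ≈ 0.534884.
d = −(3/4) ln(1 − 4p/3) = −0.75 ln(1 − 0.713179) = −0.75 ln(0.286821)
  = −0.75 × (-1.248897) = 0.936673 substitutions/site.

0.9367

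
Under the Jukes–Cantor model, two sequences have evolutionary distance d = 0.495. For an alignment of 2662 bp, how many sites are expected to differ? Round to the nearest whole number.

965

Invert JC69: p = (3/4)(1 − e^(−4d/3)) = 0.75 × (1 − e^(-0.66)) = 0.75 × (1 − 0.516851) = 0.362362.
Expected differing sites = pL ≈ 0.362362 × 2662 = 964.607644 ≈ 965.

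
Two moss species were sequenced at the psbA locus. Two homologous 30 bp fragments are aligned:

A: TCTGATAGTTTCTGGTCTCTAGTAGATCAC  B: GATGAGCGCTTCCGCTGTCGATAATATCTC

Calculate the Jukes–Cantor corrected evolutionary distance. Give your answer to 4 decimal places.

0.6467

The sequences differ at 13 of 30 sites, so p = 13/30 ≈ 0.433333.
d = −(3/4) ln(1 − 4p/3) = −0.75 ln(1 − 0.577777) = −0.75 ln(0.422223)
  = −0.75 × (-0.862222) = 0.646667 substitutions/site.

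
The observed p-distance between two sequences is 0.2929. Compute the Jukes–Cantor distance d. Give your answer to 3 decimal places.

d = −(3/4) ln(1 − 4p/3) = −0.75 ln(1 − 0.390533) = −0.75 ln(0.609467)
  = −0.75 × (-0.495170) = 0.371378 substitutions/site.

0.371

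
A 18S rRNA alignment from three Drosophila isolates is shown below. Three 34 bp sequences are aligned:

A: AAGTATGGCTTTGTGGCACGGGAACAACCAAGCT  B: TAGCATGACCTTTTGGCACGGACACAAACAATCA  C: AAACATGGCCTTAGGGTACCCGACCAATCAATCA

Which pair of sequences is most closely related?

A–B: 10/34 differ, p = 0.294, d = 0.373.
A–C: 12/34 differ, p = 0.353, d = 0.477.
B–C: 12/34 differ, p = 0.353, d = 0.477.
The smallest distance is between A and B.

A and B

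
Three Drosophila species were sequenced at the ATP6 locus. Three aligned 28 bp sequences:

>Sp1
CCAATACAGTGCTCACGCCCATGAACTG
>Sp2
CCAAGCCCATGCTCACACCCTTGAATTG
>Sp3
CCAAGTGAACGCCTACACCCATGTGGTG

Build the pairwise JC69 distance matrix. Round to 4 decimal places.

Sp1–Sp2: 7/28 sites differ → p = 0.25, d = −0.75 ln(1 − 0.333333) = 0.304098 ≈ 0.3041.
Sp1–Sp3: 11/28 sites differ → p ≈ 0.392857, d = −0.75 ln(1 − 0.523809) = 0.556452 ≈ 0.5565.
Sp2–Sp3: 10/28 sites differ → p ≈ 0.357143, d = −0.75 ln(1 − 0.476191) = 0.484971 ≈ 0.4850.

d(Sp1,Sp2) = 0.3041, d(Sp1,Sp3) = 0.5565, d(Sp2,Sp3) = 0.4850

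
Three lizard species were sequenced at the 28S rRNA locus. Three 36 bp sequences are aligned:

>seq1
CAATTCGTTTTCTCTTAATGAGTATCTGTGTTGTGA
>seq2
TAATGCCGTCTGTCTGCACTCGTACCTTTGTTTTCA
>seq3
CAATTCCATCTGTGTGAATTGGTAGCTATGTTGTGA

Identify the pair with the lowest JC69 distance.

seq1–seq2: 15/36 differ, p = 0.417, d = 0.608.
seq1–seq3: 10/36 differ, p = 0.278, d = 0.347.
seq2–seq3: 11/36 differ, p = 0.306, d = 0.392.
The smallest distance is between seq1 and seq3.

seq1 and seq3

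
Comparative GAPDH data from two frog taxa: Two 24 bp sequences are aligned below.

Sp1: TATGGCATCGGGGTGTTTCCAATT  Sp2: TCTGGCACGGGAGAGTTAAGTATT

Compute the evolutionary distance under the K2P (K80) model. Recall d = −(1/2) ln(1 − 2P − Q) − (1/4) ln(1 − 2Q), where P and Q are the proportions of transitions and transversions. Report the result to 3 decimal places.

Of 24 sites, 2 differences are transitions and 7 are transversions, so P = 2/24 ≈ 0.083333 and Q = 7/24 ≈ 0.291667.
Under the Kimura two-parameter model, d = −½ ln(1 − 2P − Q) − ¼ ln(1 − 2Q).
1 − 2P − Q = 0.541667, giving −½ ln(0.541667) = 0.306552.
1 − 2Q = 0.416666, giving −¼ ln(0.416666) = 0.218868.
d = 0.306552 + 0.218868 = 0.525420.

0.525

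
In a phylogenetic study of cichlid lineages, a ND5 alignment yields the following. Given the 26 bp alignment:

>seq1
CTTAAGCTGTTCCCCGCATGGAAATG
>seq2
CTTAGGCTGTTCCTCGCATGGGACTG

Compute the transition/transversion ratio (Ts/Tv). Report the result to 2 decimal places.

3.00

Transitions are A↔G and C↔T; transversions are all other mismatches.
Transitions: 3. Transversions: 1.
R = 3/1 = 3.00.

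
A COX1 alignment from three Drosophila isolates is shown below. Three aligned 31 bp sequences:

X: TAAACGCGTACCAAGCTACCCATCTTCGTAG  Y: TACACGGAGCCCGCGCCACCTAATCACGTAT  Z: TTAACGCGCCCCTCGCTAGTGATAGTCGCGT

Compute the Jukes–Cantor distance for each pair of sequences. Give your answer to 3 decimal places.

d(X,Y) = 0.691, d(X,Z) = 0.614, d(Y,Z) = 0.874

X–Y: 14/31 sites differ → p ≈ 0.451613, d = −0.75 ln(1 − 0.602151) = 0.691262 ≈ 0.691.
X–Z: 13/31 sites differ → p ≈ 0.419355, d = −0.75 ln(1 − 0.55914) = 0.614271 ≈ 0.614.
Y–Z: 16/31 sites differ → p ≈ 0.516129, d = −0.75 ln(1 − 0.688172) = 0.873978 ≈ 0.874.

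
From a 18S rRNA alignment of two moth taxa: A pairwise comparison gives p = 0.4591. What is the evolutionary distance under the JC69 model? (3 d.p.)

d = −(3/4) ln(1 − 4p/3) = −0.75 ln(1 − 0.612133) = −0.75 ln(0.387867)
  = −0.75 × (-0.947093) = 0.710320 substitutions/site.

0.710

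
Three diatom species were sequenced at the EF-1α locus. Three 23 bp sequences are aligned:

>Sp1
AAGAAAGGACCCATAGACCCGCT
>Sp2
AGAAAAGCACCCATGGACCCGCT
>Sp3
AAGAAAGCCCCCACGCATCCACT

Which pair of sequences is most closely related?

Sp1 and Sp2

Sp1–Sp2: 4/23 differ, p = 0.174, d = 0.198.
Sp1–Sp3: 7/23 differ, p = 0.304, d = 0.390.
Sp2–Sp3: 7/23 differ, p = 0.304, d = 0.390.
The smallest distance is between Sp1 and Sp2.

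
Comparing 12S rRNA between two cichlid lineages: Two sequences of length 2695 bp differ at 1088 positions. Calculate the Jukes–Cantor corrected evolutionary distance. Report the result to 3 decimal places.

p = 1088/2695 ≈ 0.403711.
d = −(3/4) ln(1 − 4p/3) = −0.75 ln(1 − 0.538281) = −0.75 ln(0.461719)
  = −0.75 × (-0.772799) = 0.579599 substitutions/site.

0.580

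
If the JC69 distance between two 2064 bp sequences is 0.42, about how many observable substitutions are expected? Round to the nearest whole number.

Invert JC69: p = (3/4)(1 − e^(−4d/3)) = 0.75 × (1 − e^(-0.56)) = 0.75 × (1 − 0.571209) = 0.321593.
Expected differing sites = pL ≈ 0.321593 × 2064 = 663.767952 ≈ 664.

664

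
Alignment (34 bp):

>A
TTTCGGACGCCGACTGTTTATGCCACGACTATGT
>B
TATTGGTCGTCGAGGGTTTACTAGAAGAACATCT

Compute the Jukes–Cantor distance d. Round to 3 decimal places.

The sequences differ at 14 of 34 sites, so p = 14/34 ≈ 0.411765.
d = −(3/4) ln(1 − 4p/3) = −0.75 ln(1 − 0.54902) = −0.75 ln(0.45098)
  = −0.75 × (-0.796332) = 0.597249 substitutions/site.

0.597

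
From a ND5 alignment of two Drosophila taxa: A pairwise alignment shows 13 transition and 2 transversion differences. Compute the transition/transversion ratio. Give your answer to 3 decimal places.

6.500

R = 13/2 = 6.500.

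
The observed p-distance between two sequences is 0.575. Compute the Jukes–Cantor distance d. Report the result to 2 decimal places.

d = −(3/4) ln(1 − 4p/3) = −0.75 ln(1 − 0.766667) = −0.75 ln(0.233333)
  = −0.75 × (-1.455289) = 1.091467 substitutions/site.

1.09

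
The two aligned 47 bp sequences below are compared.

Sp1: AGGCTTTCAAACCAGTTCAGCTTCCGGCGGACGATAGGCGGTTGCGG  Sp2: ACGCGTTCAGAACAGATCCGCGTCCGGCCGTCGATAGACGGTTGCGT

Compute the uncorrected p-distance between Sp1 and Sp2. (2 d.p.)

The sequences differ at 11 of 47 positions.
p = 11/47 = 0.234042… ≈ 0.23 (to 2 d.p.).

0.23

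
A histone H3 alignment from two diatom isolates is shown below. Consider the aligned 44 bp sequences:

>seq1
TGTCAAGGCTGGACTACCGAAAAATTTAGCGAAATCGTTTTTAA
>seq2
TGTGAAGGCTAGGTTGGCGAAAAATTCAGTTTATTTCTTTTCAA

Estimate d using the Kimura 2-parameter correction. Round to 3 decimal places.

Of 44 sites, 8 differences are transitions and 6 are transversions, so P = 8/44 ≈ 0.181818 and Q = 6/44 ≈ 0.136364.
Under the Kimura two-parameter model, d = −½ ln(1 − 2P − Q) − ¼ ln(1 − 2Q).
1 − 2P − Q = 0.5, giving −½ ln(0.5) = 0.346574.
1 − 2Q = 0.727272, giving −¼ ln(0.727272) = 0.079614.
d = 0.346574 + 0.079614 = 0.426188.

0.426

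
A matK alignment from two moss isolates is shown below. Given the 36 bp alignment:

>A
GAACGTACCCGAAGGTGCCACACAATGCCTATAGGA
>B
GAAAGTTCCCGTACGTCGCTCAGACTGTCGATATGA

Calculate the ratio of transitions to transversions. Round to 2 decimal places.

Transitions are A↔G and C↔T; transversions are all other mismatches.
Transitions: 1. Transversions: 11.
R = 1/11 = 0.090909… ≈ 0.09 (to 2 d.p.).

0.09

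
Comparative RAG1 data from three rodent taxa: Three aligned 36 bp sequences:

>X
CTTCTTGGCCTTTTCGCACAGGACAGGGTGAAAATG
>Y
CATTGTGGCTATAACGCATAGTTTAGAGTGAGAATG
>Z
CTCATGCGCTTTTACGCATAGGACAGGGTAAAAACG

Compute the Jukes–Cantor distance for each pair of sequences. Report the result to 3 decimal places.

d(X,Y) = 0.493, d(X,Z) = 0.304, d(Y,Z) = 0.608

X–Y: 13/36 sites differ → p ≈ 0.361111, d = −0.75 ln(1 − 0.481481) = 0.492584 ≈ 0.493.
X–Z: 9/36 sites differ → p = 0.25, d = −0.75 ln(1 − 0.333333) = 0.304098 ≈ 0.304.
Y–Z: 15/36 sites differ → p ≈ 0.416667, d = −0.75 ln(1 − 0.555556) = 0.608198 ≈ 0.608.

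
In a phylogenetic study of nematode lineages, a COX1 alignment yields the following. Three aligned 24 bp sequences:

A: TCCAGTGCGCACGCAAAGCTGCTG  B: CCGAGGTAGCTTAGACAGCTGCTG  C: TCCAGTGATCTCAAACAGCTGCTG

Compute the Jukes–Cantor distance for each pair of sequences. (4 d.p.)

d(A,B) = 0.6082, d(A,C) = 0.3041, d(B,C) = 0.3694

A–B: 10/24 sites differ → p ≈ 0.416667, d = −0.75 ln(1 − 0.555556) = 0.608198 ≈ 0.6082.
A–C: 6/24 sites differ → p = 0.25, d = −0.75 ln(1 − 0.333333) = 0.304098 ≈ 0.3041.
B–C: 7/24 sites differ → p ≈ 0.291667, d = −0.75 ln(1 − 0.388889) = 0.369358 ≈ 0.3694.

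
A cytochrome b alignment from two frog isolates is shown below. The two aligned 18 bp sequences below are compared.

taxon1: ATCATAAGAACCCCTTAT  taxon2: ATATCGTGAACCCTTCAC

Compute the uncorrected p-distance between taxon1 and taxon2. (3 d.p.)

0.444

The sequences differ at 8 of 18 positions (sites 3, 4, 5, 6, 7, 14, 16, 18).
p = 8/18 = 0.444444… ≈ 0.444 (to 3 d.p.).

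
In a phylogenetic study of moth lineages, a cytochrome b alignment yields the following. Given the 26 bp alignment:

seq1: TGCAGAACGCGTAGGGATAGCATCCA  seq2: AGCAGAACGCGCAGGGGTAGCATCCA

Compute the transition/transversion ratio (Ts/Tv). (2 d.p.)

Transitions are A↔G and C↔T; transversions are all other mismatches.
Transitions: 2. Transversions: 1.
R = 2/1 = 2.00.

2.00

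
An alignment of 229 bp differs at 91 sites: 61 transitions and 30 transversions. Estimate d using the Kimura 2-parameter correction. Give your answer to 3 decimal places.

P = 61/229 ≈ 0.266376 and Q = 30/229 ≈ 0.131004.
Under the Kimura two-parameter model, d = −½ ln(1 − 2P − Q) − ¼ ln(1 − 2Q).
1 − 2P − Q = 0.336244, giving −½ ln(0.336244) = 0.544959.
1 − 2Q = 0.737992, giving −¼ ln(0.737992) = 0.075956.
d = 0.544959 + 0.075956 = 0.620915.

0.621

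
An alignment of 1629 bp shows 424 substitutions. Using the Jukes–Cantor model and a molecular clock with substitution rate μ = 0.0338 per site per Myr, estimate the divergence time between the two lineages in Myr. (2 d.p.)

4.73

p = 424/1629 ≈ 0.260282.
d = −(3/4) ln(1 − 4p/3) = −0.75 ln(1 − 0.347043) = −0.75 ln(0.652957)
  = −0.75 × (-0.426244) = 0.319683 substitutions/site.
Under a molecular clock d = 2μt, so t = d/(2μ) = 0.319683 / (2 × 0.0338) = 4.73 Myr.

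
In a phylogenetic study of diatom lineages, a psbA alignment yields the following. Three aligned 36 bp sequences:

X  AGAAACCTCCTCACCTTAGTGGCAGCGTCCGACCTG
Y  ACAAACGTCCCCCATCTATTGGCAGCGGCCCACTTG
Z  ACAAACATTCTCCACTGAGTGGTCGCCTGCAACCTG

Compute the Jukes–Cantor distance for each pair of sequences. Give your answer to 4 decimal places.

d(X,Y) = 0.3924, d(X,Z) = 0.3924, d(Y,Z) = 0.5482

X–Y: 11/36 sites differ → p ≈ 0.305556, d = −0.75 ln(1 − 0.407408) = 0.392437 ≈ 0.3924.
X–Z: 11/36 sites differ → p ≈ 0.305556, d = −0.75 ln(1 − 0.407408) = 0.392437 ≈ 0.3924.
Y–Z: 14/36 sites differ → p ≈ 0.388889, d = −0.75 ln(1 − 0.518519) = 0.548166 ≈ 0.5482.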